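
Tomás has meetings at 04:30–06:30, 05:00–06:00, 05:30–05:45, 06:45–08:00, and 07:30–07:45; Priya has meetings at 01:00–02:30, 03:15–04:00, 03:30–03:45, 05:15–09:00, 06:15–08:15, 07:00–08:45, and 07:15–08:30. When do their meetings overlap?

First set merges to 04:30-06:30, 06:45-08:00.
Second set merges to 01:00-02:30, 03:15-04:00, 05:15-09:00.
04:30-06:30 meets the second set on 05:15-06:30.
06:45-08:00 meets the second set on 06:45-08:00.

05:15-06:30, 06:45-08:00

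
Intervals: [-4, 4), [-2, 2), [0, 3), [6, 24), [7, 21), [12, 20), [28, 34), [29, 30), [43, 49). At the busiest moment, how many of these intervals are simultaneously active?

3

At 0, 3 of the intervals are simultaneously active.
No point has more.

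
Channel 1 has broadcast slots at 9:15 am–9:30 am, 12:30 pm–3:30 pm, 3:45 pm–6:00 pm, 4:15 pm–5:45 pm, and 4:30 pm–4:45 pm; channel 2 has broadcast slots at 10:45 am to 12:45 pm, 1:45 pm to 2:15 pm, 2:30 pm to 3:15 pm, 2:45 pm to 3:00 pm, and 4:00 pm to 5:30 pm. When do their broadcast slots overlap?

12:30 pm–12:45 pm, 1:45 pm–2:15 pm, 2:30 pm–3:15 pm, 4:00 pm–5:30 pm

Merge the first list: 9:15 am–9:30 am, 12:30 pm–3:30 pm, 3:45 pm–6:00 pm.
Merge the second list: 10:45 am–12:45 pm, 1:45 pm–2:15 pm, 2:30 pm–3:15 pm, 4:00 pm–5:30 pm.
9:15 am–9:30 am meets no B interval.
12:30 pm–3:30 pm ∩ B → 12:30 pm–12:45 pm, 1:45 pm–2:15 pm, 2:30 pm–3:15 pm.
3:45 pm–6:00 pm ∩ B → 4:00 pm–5:30 pm.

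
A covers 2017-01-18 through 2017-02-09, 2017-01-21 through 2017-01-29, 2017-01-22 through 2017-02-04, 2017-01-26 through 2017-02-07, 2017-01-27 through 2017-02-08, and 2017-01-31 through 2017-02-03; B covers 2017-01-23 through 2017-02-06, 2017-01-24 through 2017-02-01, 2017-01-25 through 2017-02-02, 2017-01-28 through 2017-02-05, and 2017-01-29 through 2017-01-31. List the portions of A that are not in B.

Merge the first list: 2017-01-18 through 2017-02-09.
Merge the second list: 2017-01-23 through 2017-02-06.
2017-01-18 through 2017-02-09 minus B → 2017-01-18 through 2017-01-22, 2017-02-07 through 2017-02-09.

2017-01-18 through 2017-01-22, 2017-02-07 through 2017-02-09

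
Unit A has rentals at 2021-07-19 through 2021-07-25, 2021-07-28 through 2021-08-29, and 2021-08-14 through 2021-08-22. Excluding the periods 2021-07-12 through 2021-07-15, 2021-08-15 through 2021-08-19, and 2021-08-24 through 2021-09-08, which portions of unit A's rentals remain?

First set merges to 2021-07-19 through 2021-07-25, 2021-07-28 through 2021-08-29.
2021-07-19 through 2021-07-25 is untouched.
2021-07-28 through 2021-08-29 with B removed leaves 2021-07-28 through 2021-08-14, 2021-08-20 through 2021-08-23.

2021-07-19 through 2021-07-25, 2021-07-28 through 2021-08-14, 2021-08-20 through 2021-08-23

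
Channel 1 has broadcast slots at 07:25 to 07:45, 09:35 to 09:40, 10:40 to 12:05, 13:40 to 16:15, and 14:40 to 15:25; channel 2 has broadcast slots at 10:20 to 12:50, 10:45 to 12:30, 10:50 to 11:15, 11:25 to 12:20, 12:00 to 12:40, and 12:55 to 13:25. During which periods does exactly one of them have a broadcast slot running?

A, merged: 07:25-07:45, 09:35-09:40, 10:40-12:05, 13:40-16:15.
B, merged: 10:20-12:50, 12:55-13:25.
A \ B = 07:25-07:45, 09:35-09:40, 13:40-16:15.
B \ A = 10:20-10:40, 12:05-12:50, 12:55-13:25.
Union of the two gives the symmetric difference.

07:25-07:45, 09:35-09:40, 10:20-10:40, 12:05-12:50, 12:55-13:25, 13:40-16:15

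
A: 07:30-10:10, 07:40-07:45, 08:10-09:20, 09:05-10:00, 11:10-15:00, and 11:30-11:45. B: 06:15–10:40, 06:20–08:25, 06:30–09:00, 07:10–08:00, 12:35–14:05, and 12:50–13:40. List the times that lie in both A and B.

First set merges to 07:30-10:10, 11:10-15:00.
Second set merges to 06:15-10:40, 12:35-14:05.
07:30-10:10 ∩ B → 07:30-10:10.
11:10-15:00 ∩ B → 12:35-14:05.

07:30-10:10, 12:35-14:05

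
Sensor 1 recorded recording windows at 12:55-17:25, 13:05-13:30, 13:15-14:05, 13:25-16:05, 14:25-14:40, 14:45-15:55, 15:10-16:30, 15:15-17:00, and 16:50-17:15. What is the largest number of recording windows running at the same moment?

At 15:15, 5 of the intervals are simultaneously active.
No point has more.

5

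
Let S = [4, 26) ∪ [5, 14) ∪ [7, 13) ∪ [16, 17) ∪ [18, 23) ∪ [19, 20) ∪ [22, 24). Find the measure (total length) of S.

Merged: [4, 26).
Length: 22.

22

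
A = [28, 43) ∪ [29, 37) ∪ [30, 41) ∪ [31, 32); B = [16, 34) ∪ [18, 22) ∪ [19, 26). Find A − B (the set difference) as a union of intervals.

[34, 43)

A, merged: [28, 43).
B, merged: [16, 34).
[28, 43) \ B = [34, 43).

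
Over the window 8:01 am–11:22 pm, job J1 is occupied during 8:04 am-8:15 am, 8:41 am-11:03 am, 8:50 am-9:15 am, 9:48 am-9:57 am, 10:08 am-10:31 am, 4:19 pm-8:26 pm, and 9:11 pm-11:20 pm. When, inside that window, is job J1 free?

8:01 am–8:04 am, 8:15 am–8:41 am, 11:03 am–4:19 pm, 8:26 pm–9:11 pm, 11:20 pm–11:22 pm

The merged coverage is 8:04 am–8:15 am, 8:41 am–11:03 am, 4:19 pm–8:26 pm, 9:11 pm–11:20 pm.
Complement within 8:01 am–11:22 pm: 8:01 am–8:04 am, 8:15 am–8:41 am, 11:03 am–4:19 pm, 8:26 pm–9:11 pm, 11:20 pm–11:22 pm.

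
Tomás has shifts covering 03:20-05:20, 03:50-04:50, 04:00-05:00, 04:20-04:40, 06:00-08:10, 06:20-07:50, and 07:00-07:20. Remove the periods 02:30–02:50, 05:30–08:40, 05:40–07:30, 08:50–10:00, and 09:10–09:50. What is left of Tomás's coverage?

03:20–05:20

Merge the first list: 03:20–05:20, 06:00–08:10.
Merge the second list: 02:30–02:50, 05:30–08:40, 08:50–10:00.
03:20–05:20: no B overlap → unchanged.
06:00–08:10: fully covered by B → removed.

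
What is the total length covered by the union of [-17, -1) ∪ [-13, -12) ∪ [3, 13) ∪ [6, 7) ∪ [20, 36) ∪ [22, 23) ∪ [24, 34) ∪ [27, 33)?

Merged: [-17, -1), [3, 13), [20, 36).
Lengths: 16 + 10 + 16 = 42.

42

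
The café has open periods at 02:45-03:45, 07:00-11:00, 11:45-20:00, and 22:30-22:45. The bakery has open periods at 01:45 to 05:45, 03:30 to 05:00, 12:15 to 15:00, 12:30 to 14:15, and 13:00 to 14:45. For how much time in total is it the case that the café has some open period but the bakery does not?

9 h 45 min

Merge the second list: 01:45–05:45, 12:15–15:00.
A \ B = 07:00–11:00, 11:45–12:15, 15:00–20:00, 22:30–22:45.
Total: 4 h + 30 min + 5 h + 15 min = 9 h 45 min.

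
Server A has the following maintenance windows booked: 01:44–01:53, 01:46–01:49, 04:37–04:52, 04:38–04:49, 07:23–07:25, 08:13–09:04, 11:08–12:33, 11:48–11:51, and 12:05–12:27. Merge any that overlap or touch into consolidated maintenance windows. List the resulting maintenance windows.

01:44-01:53, 04:37-04:52, 07:23-07:25, 08:13-09:04, 11:08-12:33

01:46-01:49 overlaps/touches 01:44-01:53 → extend to 01:44-01:53.
04:37-04:52 is disjoint → start new block.
04:38-04:49 overlaps/touches 04:37-04:52 → extend to 04:37-04:52.
07:23-07:25 is disjoint → start new block.
08:13-09:04 is disjoint → start new block.
11:08-12:33 is disjoint → start new block.
11:48-11:51 overlaps/touches 11:08-12:33 → extend to 11:08-12:33.
12:05-12:27 overlaps/touches 11:08-12:33 → extend to 11:08-12:33.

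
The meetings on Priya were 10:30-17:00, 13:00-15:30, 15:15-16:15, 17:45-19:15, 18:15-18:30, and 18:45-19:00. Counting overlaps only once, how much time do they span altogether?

Merged: 10:30–17:00, 17:45–19:15.
Lengths: 6 h 30 min + 1 h 30 min = 8 h.

8 h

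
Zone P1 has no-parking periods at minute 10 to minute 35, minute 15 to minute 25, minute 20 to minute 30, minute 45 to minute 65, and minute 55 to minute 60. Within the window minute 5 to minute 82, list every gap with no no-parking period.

minute 5 to minute 10, minute 35 to minute 45, minute 65 to minute 82

Covered (merged): minute 10 to minute 35, minute 45 to minute 65.
Uncovered inside minute 5 to minute 82: minute 5 to minute 10, minute 35 to minute 45, minute 65 to minute 82.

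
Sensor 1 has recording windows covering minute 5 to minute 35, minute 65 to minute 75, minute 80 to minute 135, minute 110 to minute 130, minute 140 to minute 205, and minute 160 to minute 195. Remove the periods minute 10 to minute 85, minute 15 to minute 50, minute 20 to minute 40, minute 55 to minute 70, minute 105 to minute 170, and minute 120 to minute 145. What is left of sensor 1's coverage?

minute 5 to minute 10, minute 85 to minute 105, minute 170 to minute 205

Merge the first list: minute 5 to minute 35, minute 65 to minute 75, minute 80 to minute 135, minute 140 to minute 205.
Merge the second list: minute 10 to minute 85, minute 105 to minute 170.
minute 5 to minute 35 minus B → minute 5 to minute 10.
minute 65 to minute 75: fully covered by B → removed.
minute 80 to minute 135 minus B → minute 85 to minute 105.
minute 140 to minute 205 minus B → minute 170 to minute 205.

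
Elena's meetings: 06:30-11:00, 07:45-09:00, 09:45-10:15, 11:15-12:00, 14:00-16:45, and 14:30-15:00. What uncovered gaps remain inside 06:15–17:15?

06:15–06:30, 11:00–11:15, 12:00–14:00, 16:45–17:15

The merged coverage is 06:30–11:00, 11:15–12:00, 14:00–16:45.
Complement within 06:15–17:15: 06:15–06:30, 11:00–11:15, 12:00–14:00, 16:45–17:15.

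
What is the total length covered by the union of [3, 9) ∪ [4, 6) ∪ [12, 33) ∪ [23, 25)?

Merged: [3, 9), [12, 33).
Lengths: 6 + 21 = 27.

27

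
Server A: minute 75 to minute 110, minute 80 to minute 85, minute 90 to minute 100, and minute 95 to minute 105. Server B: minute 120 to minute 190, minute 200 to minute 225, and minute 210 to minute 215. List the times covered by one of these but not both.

minute 75 to minute 110, minute 120 to minute 190, minute 200 to minute 225

A, merged: minute 75 to minute 110.
B, merged: minute 120 to minute 190, minute 200 to minute 225.
A but not B: minute 75 to minute 110.
B but not A: minute 120 to minute 190, minute 200 to minute 225.
Combining gives A △ B.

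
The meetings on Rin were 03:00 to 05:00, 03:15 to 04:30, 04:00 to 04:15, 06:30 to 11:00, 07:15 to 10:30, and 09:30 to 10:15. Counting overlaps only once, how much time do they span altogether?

Merged: 03:00–05:00, 06:30–11:00.
Lengths: 2 h + 4 h 30 min = 6 h 30 min.

6 h 30 min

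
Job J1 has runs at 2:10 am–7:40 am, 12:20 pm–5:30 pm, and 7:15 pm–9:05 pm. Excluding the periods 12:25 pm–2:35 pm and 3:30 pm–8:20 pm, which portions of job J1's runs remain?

2:10 am–7:40 am is untouched.
12:20 pm–5:30 pm with B removed leaves 12:20 pm–12:25 pm, 2:35 pm–3:30 pm.
7:15 pm–9:05 pm with B removed leaves 8:20 pm–9:05 pm.

2:10 am–7:40 am, 12:20 pm–12:25 pm, 2:35 pm–3:30 pm, 8:20 pm–9:05 pm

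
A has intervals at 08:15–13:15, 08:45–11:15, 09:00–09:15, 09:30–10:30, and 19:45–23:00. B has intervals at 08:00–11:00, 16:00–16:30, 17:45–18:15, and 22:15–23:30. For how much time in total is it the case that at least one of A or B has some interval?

A, merged: 08:15–13:15, 19:45–23:00.
A ∪ B = 08:00–13:15, 16:00–16:30, 17:45–18:15, 19:45–23:30.
Total: 5 h 15 min + 30 min + 30 min + 3 h 45 min = 10 h.

10 h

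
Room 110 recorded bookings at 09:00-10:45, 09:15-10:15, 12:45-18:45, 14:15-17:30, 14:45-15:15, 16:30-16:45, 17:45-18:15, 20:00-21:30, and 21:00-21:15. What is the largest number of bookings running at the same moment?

Sweep endpoints in order; track running count of active intervals.
Peak of 3 reached at 14:45.

3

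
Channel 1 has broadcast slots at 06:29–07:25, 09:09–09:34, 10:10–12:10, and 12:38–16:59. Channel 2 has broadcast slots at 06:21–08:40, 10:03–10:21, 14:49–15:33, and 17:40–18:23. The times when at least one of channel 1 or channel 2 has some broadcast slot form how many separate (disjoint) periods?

A ∪ B = 06:21–08:40, 09:09–09:34, 10:03–12:10, 12:38–16:59, 17:40–18:23.
That is 5 disjoint pieces.

5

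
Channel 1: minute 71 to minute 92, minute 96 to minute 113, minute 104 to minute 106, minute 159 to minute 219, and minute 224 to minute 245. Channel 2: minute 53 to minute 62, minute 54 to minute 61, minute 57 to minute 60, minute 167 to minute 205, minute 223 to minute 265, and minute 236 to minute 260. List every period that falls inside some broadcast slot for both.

minute 167 to minute 205, minute 224 to minute 245

A, merged: minute 71 to minute 92, minute 96 to minute 113, minute 159 to minute 219, minute 224 to minute 245.
B, merged: minute 53 to minute 62, minute 167 to minute 205, minute 223 to minute 265.
minute 71 to minute 92 falls entirely outside B.
minute 96 to minute 113 falls entirely outside B.
minute 159 to minute 219 overlaps B on minute 167 to minute 205.
minute 224 to minute 245 overlaps B on minute 224 to minute 245.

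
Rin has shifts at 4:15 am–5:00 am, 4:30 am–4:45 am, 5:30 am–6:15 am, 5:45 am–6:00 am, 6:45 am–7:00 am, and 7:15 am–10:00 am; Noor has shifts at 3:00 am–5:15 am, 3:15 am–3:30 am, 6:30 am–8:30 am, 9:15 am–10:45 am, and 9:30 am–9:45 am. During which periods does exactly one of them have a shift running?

Merge the first list: 4:15 am–5:00 am, 5:30 am–6:15 am, 6:45 am–7:00 am, 7:15 am–10:00 am.
Merge the second list: 3:00 am–5:15 am, 6:30 am–8:30 am, 9:15 am–10:45 am.
A but not B: 5:30 am–6:15 am, 8:30 am–9:15 am.
B but not A: 3:00 am–4:15 am, 5:00 am–5:15 am, 6:30 am–6:45 am, 7:00 am–7:15 am, 10:00 am–10:45 am.
Combining gives A △ B.

3:00 am–4:15 am, 5:00 am–5:15 am, 5:30 am–6:15 am, 6:30 am–6:45 am, 7:00 am–7:15 am, 8:30 am–9:15 am, 10:00 am–10:45 am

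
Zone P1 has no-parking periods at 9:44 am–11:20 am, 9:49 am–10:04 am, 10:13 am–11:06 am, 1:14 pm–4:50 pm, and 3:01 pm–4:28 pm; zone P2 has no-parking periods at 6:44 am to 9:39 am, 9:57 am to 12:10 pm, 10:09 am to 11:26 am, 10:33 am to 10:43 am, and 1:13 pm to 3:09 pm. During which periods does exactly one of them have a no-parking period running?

6:44 am–9:39 am, 9:44 am–9:57 am, 11:20 am–12:10 pm, 1:13 pm–1:14 pm, 3:09 pm–4:50 pm

First set merges to 9:44 am–11:20 am, 1:14 pm–4:50 pm.
Second set merges to 6:44 am–9:39 am, 9:57 am–12:10 pm, 1:13 pm–3:09 pm.
A \ B = 9:44 am–9:57 am, 3:09 pm–4:50 pm.
B \ A = 6:44 am–9:39 am, 11:20 am–12:10 pm, 1:13 pm–1:14 pm.
Union of the two gives the symmetric difference.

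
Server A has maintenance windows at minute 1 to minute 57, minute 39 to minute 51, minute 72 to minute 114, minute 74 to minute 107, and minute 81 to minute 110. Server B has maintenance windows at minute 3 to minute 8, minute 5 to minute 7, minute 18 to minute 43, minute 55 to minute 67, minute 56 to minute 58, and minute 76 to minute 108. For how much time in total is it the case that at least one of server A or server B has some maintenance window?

108 minutes

A, merged: minute 1 to minute 57, minute 72 to minute 114.
B, merged: minute 3 to minute 8, minute 18 to minute 43, minute 55 to minute 67, minute 76 to minute 108.
A ∪ B = minute 1 to minute 67, minute 72 to minute 114.
Total: 66 minutes + 42 minutes = 108 minutes.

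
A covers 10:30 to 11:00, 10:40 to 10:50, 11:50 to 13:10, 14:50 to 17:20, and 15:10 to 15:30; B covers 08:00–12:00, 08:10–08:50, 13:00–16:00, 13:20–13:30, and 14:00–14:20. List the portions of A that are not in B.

A, merged: 10:30–11:00, 11:50–13:10, 14:50–17:20.
B, merged: 08:00–12:00, 13:00–16:00.
10:30–11:00: entirely removed.
11:50–13:10 \ B = 12:00–13:00.
14:50–17:20 \ B = 16:00–17:20.

12:00–13:00, 16:00–17:20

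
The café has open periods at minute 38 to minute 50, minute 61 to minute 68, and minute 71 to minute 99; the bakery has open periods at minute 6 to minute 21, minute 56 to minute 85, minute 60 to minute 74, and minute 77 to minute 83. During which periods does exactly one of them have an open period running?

minute 6 to minute 21, minute 38 to minute 50, minute 56 to minute 61, minute 68 to minute 71, minute 85 to minute 99

Merge the second list: minute 6 to minute 21, minute 56 to minute 85.
A \ B = minute 38 to minute 50, minute 85 to minute 99.
B \ A = minute 6 to minute 21, minute 56 to minute 61, minute 68 to minute 71.
Union of the two gives the symmetric difference.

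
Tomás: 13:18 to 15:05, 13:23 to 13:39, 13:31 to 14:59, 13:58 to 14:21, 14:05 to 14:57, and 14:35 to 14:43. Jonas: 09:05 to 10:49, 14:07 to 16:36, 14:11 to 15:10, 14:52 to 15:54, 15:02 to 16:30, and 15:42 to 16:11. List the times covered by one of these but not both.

09:05-10:49, 13:18-14:07, 15:05-16:36

Merge the first list: 13:18-15:05.
Merge the second list: 09:05-10:49, 14:07-16:36.
A \ B = 13:18-14:07.
B \ A = 09:05-10:49, 15:05-16:36.
Union of the two gives the symmetric difference.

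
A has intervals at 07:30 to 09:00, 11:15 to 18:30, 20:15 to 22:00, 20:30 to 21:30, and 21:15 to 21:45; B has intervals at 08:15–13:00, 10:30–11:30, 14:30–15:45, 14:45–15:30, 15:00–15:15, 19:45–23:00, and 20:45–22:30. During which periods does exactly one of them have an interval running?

07:30–08:15, 09:00–11:15, 13:00–14:30, 15:45–18:30, 19:45–20:15, 22:00–23:00

Merge the first list: 07:30–09:00, 11:15–18:30, 20:15–22:00.
Merge the second list: 08:15–13:00, 14:30–15:45, 19:45–23:00.
A but not B: 07:30–08:15, 13:00–14:30, 15:45–18:30.
B but not A: 09:00–11:15, 19:45–20:15, 22:00–23:00.
Combining gives A △ B.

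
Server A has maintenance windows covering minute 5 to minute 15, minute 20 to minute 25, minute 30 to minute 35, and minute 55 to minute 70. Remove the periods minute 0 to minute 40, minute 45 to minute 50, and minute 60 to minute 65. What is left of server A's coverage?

minute 5 to minute 15: fully covered by B → removed.
minute 20 to minute 25: fully covered by B → removed.
minute 30 to minute 35: fully covered by B → removed.
minute 55 to minute 70 minus B → minute 55 to minute 60, minute 65 to minute 70.

minute 55 to minute 60, minute 65 to minute 70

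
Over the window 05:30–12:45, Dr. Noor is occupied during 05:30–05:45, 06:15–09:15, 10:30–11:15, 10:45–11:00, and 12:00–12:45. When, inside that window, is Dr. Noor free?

After merging, the occupied span is 05:30–05:45, 06:15–09:15, 10:30–11:15, 12:00–12:45.
Gaps within 05:30–12:45: 05:45–06:15, 09:15–10:30, 11:15–12:00.

05:45–06:15, 09:15–10:30, 11:15–12:00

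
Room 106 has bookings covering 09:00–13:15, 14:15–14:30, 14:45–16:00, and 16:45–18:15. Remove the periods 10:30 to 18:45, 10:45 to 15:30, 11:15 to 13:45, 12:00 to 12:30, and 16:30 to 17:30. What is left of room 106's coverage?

09:00–10:30

B, merged: 10:30–18:45.
09:00–13:15 \ B = 09:00–10:30.
14:15–14:30: entirely removed.
14:45–16:00: entirely removed.
16:45–18:15: entirely removed.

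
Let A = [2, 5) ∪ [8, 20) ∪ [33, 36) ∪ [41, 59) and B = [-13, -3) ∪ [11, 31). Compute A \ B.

[2, 5) is untouched.
[8, 20) with B removed leaves [8, 11).
[33, 36) is untouched.
[41, 59) is untouched.

[2, 5) ∪ [8, 11) ∪ [33, 36) ∪ [41, 59)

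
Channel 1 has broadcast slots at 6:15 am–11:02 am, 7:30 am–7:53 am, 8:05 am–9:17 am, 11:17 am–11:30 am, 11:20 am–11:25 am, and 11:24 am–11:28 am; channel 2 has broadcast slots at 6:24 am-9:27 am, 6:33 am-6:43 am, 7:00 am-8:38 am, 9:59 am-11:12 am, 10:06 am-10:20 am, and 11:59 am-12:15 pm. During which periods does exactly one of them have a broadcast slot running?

First set merges to 6:15 am-11:02 am, 11:17 am-11:30 am.
Second set merges to 6:24 am-9:27 am, 9:59 am-11:12 am, 11:59 am-12:15 pm.
A but not B: 6:15 am-6:24 am, 9:27 am-9:59 am, 11:17 am-11:30 am.
B but not A: 11:02 am-11:12 am, 11:59 am-12:15 pm.
Combining gives A △ B.

6:15 am-6:24 am, 9:27 am-9:59 am, 11:02 am-11:12 am, 11:17 am-11:30 am, 11:59 am-12:15 pm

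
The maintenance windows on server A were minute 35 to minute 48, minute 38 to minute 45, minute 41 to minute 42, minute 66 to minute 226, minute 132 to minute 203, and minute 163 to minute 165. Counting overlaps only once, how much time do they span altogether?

Merged: minute 35 to minute 48, minute 66 to minute 226.
Lengths: 13 minutes + 160 minutes = 173 minutes.

173 minutes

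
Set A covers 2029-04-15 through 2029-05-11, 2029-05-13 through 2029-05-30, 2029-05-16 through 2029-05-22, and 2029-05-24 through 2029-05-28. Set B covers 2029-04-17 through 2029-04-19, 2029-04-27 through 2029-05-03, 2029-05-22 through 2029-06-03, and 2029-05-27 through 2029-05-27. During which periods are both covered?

Merge the first list: 2029-04-15 through 2029-05-11, 2029-05-13 through 2029-05-30.
Merge the second list: 2029-04-17 through 2029-04-19, 2029-04-27 through 2029-05-03, 2029-05-22 through 2029-06-03.
2029-04-15 through 2029-05-11 overlaps B on 2029-04-17 through 2029-04-19, 2029-04-27 through 2029-05-03.
2029-05-13 through 2029-05-30 overlaps B on 2029-05-22 through 2029-05-30.

2029-04-17 through 2029-04-19, 2029-04-27 through 2029-05-03, 2029-05-22 through 2029-05-30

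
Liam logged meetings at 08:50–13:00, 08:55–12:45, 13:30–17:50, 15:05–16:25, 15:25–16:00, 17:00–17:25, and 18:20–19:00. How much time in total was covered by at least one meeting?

Merged: 08:50-13:00, 13:30-17:50, 18:20-19:00.
Lengths: 4 h 10 min + 4 h 20 min + 40 min = 9 h 10 min.

9 h 10 min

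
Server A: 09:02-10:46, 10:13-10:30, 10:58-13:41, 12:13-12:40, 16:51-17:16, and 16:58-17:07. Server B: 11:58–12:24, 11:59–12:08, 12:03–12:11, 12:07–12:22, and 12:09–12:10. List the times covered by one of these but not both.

09:02-10:46, 10:58-11:58, 12:24-13:41, 16:51-17:16

First set merges to 09:02-10:46, 10:58-13:41, 16:51-17:16.
Second set merges to 11:58-12:24.
A \ B = 09:02-10:46, 10:58-11:58, 12:24-13:41, 16:51-17:16.
B \ A = none.
Union of the two gives the symmetric difference.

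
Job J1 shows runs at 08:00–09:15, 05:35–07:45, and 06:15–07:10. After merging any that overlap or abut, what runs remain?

Sort by start: 05:35-07:45, 06:15-07:10, 08:00-09:15.
06:15-07:10 overlaps/touches 05:35-07:45 → extend to 05:35-07:45.
08:00-09:15 is disjoint → start new block.

05:35-07:45, 08:00-09:15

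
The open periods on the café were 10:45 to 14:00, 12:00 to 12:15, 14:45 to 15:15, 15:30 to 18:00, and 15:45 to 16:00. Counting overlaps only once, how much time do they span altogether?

Merged: 10:45–14:00, 14:45–15:15, 15:30–18:00.
Lengths: 3 h 15 min + 30 min + 2 h 30 min = 6 h 15 min.

6 h 15 min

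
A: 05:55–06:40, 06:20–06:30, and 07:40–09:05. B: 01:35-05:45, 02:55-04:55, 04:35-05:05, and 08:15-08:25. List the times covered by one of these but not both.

Merge the first list: 05:55–06:40, 07:40–09:05.
Merge the second list: 01:35–05:45, 08:15–08:25.
A but not B: 05:55–06:40, 07:40–08:15, 08:25–09:05.
B but not A: 01:35–05:45.
Combining gives A △ B.

01:35–05:45, 05:55–06:40, 07:40–08:15, 08:25–09:05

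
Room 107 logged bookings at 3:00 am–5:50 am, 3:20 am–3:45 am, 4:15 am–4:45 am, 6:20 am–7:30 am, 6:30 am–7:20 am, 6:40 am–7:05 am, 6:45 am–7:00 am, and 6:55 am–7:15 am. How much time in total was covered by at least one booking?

4 h

Merged: 3:00 am–5:50 am, 6:20 am–7:30 am.
Lengths: 2 h 50 min + 1 h 10 min = 4 h.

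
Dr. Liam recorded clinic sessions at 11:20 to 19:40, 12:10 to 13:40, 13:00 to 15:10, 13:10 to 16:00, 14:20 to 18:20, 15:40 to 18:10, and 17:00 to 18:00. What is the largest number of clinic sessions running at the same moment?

Walk the sorted start/end points keeping a running depth.
The depth first hits 4 at 13:10.

4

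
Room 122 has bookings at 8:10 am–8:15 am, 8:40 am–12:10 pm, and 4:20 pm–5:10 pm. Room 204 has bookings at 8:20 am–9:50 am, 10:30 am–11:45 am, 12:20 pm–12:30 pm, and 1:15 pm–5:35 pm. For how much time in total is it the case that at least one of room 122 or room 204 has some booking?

8 h 25 min

A ∪ B = 8:10 am–8:15 am, 8:20 am–12:10 pm, 12:20 pm–12:30 pm, 1:15 pm–5:35 pm.
Total: 5 min + 3 h 50 min + 10 min + 4 h 20 min = 8 h 25 min.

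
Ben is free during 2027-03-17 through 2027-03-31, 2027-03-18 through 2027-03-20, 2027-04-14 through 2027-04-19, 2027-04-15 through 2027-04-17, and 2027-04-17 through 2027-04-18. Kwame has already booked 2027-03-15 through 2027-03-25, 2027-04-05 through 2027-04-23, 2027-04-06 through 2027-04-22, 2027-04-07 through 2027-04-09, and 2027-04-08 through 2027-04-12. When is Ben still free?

2027-03-26 through 2027-03-31

Merge the first list: 2027-03-17 through 2027-03-31, 2027-04-14 through 2027-04-19.
Merge the second list: 2027-03-15 through 2027-03-25, 2027-04-05 through 2027-04-23.
2027-03-17 through 2027-03-31 minus B → 2027-03-26 through 2027-03-31.
2027-04-14 through 2027-04-19: fully covered by B → removed.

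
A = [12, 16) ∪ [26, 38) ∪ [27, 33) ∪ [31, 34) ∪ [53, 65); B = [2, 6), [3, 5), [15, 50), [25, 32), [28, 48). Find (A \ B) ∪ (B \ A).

[2, 6) ∪ [12, 15) ∪ [16, 26) ∪ [38, 50) ∪ [53, 65)

First set merges to [12, 16), [26, 38), [53, 65).
Second set merges to [2, 6), [15, 50).
Only in the first: [12, 15), [53, 65).
Only in the second: [2, 6), [16, 26), [38, 50).
Together these are the periods covered by exactly one.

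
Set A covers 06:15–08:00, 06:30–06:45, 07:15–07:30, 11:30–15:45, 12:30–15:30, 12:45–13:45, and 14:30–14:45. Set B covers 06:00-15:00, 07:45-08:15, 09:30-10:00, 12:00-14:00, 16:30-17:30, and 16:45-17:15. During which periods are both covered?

06:15-08:00, 11:30-15:00

A, merged: 06:15-08:00, 11:30-15:45.
B, merged: 06:00-15:00, 16:30-17:30.
06:15-08:00 meets the second set on 06:15-08:00.
11:30-15:45 meets the second set on 11:30-15:00.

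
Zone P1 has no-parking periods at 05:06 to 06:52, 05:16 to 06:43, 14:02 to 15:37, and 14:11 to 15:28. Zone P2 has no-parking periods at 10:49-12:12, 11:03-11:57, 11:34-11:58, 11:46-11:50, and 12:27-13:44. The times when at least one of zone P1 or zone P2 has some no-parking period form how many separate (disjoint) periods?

4

A, merged: 05:06–06:52, 14:02–15:37.
B, merged: 10:49–12:12, 12:27–13:44.
A ∪ B = 05:06–06:52, 10:49–12:12, 12:27–13:44, 14:02–15:37.
That is 4 disjoint pieces.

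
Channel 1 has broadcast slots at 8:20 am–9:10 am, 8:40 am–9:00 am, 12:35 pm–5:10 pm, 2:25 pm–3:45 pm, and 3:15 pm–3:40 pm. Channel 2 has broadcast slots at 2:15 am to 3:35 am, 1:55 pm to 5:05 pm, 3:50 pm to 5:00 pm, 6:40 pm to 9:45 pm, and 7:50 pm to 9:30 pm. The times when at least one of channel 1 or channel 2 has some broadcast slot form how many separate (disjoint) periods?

A, merged: 8:20 am–9:10 am, 12:35 pm–5:10 pm.
B, merged: 2:15 am–3:35 am, 1:55 pm–5:05 pm, 6:40 pm–9:45 pm.
A ∪ B = 2:15 am–3:35 am, 8:20 am–9:10 am, 12:35 pm–5:10 pm, 6:40 pm–9:45 pm.
That is 4 disjoint pieces.

4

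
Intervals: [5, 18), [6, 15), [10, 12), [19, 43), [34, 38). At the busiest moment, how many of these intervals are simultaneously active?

At 10, 3 of the intervals are simultaneously active.
No point has more.

3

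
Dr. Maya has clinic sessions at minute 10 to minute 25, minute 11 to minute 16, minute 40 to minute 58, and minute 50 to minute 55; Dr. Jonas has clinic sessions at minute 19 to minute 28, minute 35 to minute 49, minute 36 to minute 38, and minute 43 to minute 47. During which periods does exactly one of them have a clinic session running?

Merge the first list: minute 10 to minute 25, minute 40 to minute 58.
Merge the second list: minute 19 to minute 28, minute 35 to minute 49.
A but not B: minute 10 to minute 19, minute 49 to minute 58.
B but not A: minute 25 to minute 28, minute 35 to minute 40.
Combining gives A △ B.

minute 10 to minute 19, minute 25 to minute 28, minute 35 to minute 40, minute 49 to minute 58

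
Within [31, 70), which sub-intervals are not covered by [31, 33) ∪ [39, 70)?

Covered (merged): [31, 33), [39, 70).
Uncovered inside [31, 70): [33, 39).

[33, 39)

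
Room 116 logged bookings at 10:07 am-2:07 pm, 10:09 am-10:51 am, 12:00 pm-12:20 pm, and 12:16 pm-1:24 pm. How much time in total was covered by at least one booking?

4 h

Merged: 10:07 am–2:07 pm.
Length: 4 h.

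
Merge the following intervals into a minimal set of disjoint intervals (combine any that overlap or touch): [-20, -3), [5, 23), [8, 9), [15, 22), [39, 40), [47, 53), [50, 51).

[-20, -3) ∪ [5, 23) ∪ [39, 40) ∪ [47, 53)

[5, 23) is disjoint → start new block.
[8, 9) overlaps/touches [5, 23) → extend to [5, 23).
[15, 22) overlaps/touches [5, 23) → extend to [5, 23).
[39, 40) is disjoint → start new block.
[47, 53) is disjoint → start new block.
[50, 51) overlaps/touches [47, 53) → extend to [47, 53).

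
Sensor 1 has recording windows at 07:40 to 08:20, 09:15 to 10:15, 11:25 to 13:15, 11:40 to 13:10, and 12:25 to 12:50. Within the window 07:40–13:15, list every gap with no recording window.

08:20–09:15, 10:15–11:25

After merging, the occupied span is 07:40–08:20, 09:15–10:15, 11:25–13:15.
Uncovered inside 07:40–13:15: 08:20–09:15, 10:15–11:25.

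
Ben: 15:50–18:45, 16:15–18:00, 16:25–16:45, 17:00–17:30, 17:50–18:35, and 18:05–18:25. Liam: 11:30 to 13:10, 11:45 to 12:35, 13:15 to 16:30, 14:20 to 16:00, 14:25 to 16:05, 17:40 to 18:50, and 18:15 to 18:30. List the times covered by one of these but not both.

A, merged: 15:50-18:45.
B, merged: 11:30-13:10, 13:15-16:30, 17:40-18:50.
A but not B: 16:30-17:40.
B but not A: 11:30-13:10, 13:15-15:50, 18:45-18:50.
Combining gives A △ B.

11:30-13:10, 13:15-15:50, 16:30-17:40, 18:45-18:50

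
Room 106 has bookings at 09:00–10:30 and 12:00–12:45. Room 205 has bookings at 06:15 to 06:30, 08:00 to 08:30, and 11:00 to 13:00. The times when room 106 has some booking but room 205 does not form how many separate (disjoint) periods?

1

A \ B = 09:00–10:30.
That is 1 disjoint piece.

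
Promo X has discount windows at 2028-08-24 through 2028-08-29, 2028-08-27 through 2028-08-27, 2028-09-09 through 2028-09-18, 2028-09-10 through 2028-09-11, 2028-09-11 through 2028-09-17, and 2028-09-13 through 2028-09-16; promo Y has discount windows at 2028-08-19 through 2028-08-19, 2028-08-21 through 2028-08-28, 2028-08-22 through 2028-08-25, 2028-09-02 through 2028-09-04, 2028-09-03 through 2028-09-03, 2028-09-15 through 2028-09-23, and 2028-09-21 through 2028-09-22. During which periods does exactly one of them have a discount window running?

A, merged: 2028-08-24 through 2028-08-29, 2028-09-09 through 2028-09-18.
B, merged: 2028-08-19 through 2028-08-19, 2028-08-21 through 2028-08-28, 2028-09-02 through 2028-09-04, 2028-09-15 through 2028-09-23.
A but not B: 2028-08-29 through 2028-08-29, 2028-09-09 through 2028-09-14.
B but not A: 2028-08-19 through 2028-08-19, 2028-08-21 through 2028-08-23, 2028-09-02 through 2028-09-04, 2028-09-19 through 2028-09-23.
Combining gives A △ B.

2028-08-19 through 2028-08-19, 2028-08-21 through 2028-08-23, 2028-08-29 through 2028-08-29, 2028-09-02 through 2028-09-04, 2028-09-09 through 2028-09-14, 2028-09-19 through 2028-09-23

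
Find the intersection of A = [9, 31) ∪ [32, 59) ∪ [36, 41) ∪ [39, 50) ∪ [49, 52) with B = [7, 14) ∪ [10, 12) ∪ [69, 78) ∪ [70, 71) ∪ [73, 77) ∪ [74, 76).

A, merged: [9, 31), [32, 59).
B, merged: [7, 14), [69, 78).
[9, 31) overlaps B on [9, 14).
[32, 59) falls entirely outside B.

[9, 14)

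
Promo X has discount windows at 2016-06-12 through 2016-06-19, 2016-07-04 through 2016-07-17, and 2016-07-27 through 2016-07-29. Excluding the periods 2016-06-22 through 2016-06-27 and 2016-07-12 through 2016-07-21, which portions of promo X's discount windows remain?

2016-06-12 through 2016-06-19, 2016-07-04 through 2016-07-11, 2016-07-27 through 2016-07-29

2016-06-12 through 2016-06-19: nothing removed.
2016-07-04 through 2016-07-17 \ B = 2016-07-04 through 2016-07-11.
2016-07-27 through 2016-07-29: nothing removed.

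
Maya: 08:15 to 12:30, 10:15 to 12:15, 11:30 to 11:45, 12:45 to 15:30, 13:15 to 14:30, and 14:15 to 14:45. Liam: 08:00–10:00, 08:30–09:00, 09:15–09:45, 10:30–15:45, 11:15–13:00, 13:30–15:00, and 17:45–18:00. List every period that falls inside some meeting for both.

08:15–10:00, 10:30–12:30, 12:45–15:30

First set merges to 08:15–12:30, 12:45–15:30.
Second set merges to 08:00–10:00, 10:30–15:45, 17:45–18:00.
08:15–12:30 meets the second set on 08:15–10:00, 10:30–12:30.
12:45–15:30 meets the second set on 12:45–15:30.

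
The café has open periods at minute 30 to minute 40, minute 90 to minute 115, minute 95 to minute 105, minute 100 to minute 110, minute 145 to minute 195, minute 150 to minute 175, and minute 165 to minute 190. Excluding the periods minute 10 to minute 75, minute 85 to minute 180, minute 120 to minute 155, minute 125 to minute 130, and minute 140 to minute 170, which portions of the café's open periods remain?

minute 180 to minute 195

A, merged: minute 30 to minute 40, minute 90 to minute 115, minute 145 to minute 195.
B, merged: minute 10 to minute 75, minute 85 to minute 180.
minute 30 to minute 40: fully covered by B → removed.
minute 90 to minute 115: fully covered by B → removed.
minute 145 to minute 195 minus B → minute 180 to minute 195.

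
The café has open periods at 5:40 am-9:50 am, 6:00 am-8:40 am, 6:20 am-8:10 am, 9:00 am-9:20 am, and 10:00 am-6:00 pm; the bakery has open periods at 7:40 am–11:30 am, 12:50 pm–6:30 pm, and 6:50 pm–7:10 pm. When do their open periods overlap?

Merge the first list: 5:40 am–9:50 am, 10:00 am–6:00 pm.
5:40 am–9:50 am meets the second set on 7:40 am–9:50 am.
10:00 am–6:00 pm meets the second set on 10:00 am–11:30 am, 12:50 pm–6:00 pm.

7:40 am–9:50 am, 10:00 am–11:30 am, 12:50 pm–6:00 pm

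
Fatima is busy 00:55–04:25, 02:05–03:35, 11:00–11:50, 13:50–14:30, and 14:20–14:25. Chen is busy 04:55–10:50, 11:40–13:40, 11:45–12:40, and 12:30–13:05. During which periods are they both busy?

A, merged: 00:55–04:25, 11:00–11:50, 13:50–14:30.
B, merged: 04:55–10:50, 11:40–13:40.
00:55–04:25: no overlap with the second set.
11:00–11:50 meets the second set on 11:40–11:50.
13:50–14:30: no overlap with the second set.

11:40–11:50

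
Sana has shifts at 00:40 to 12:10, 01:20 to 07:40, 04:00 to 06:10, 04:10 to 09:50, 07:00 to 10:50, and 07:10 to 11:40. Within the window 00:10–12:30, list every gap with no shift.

Covered (merged): 00:40–12:10.
Uncovered inside 00:10–12:30: 00:10–00:40, 12:10–12:30.

00:10–00:40, 12:10–12:30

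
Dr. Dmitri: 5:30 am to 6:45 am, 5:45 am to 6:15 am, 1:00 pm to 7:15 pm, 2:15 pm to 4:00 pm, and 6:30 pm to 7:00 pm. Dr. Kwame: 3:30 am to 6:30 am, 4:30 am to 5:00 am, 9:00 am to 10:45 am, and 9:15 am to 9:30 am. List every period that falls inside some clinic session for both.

Merge the first list: 5:30 am–6:45 am, 1:00 pm–7:15 pm.
Merge the second list: 3:30 am–6:30 am, 9:00 am–10:45 am.
5:30 am–6:45 am ∩ B → 5:30 am–6:30 am.
1:00 pm–7:15 pm meets no B interval.

5:30 am–6:30 am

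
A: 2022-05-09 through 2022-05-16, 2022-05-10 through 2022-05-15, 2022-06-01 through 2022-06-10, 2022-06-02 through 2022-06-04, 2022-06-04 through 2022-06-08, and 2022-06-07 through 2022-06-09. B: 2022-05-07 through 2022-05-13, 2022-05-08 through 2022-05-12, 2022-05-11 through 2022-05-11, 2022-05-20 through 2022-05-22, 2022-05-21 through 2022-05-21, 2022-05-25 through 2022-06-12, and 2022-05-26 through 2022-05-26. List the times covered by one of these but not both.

Merge the first list: 2022-05-09 through 2022-05-16, 2022-06-01 through 2022-06-10.
Merge the second list: 2022-05-07 through 2022-05-13, 2022-05-20 through 2022-05-22, 2022-05-25 through 2022-06-12.
A \ B = 2022-05-14 through 2022-05-16.
B \ A = 2022-05-07 through 2022-05-08, 2022-05-20 through 2022-05-22, 2022-05-25 through 2022-05-31, 2022-06-11 through 2022-06-12.
Union of the two gives the symmetric difference.

2022-05-07 through 2022-05-08, 2022-05-14 through 2022-05-16, 2022-05-20 through 2022-05-22, 2022-05-25 through 2022-05-31, 2022-06-11 through 2022-06-12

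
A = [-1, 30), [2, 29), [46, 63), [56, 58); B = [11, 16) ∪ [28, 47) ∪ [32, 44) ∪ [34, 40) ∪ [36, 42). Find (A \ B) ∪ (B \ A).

[-1, 11) ∪ [16, 28) ∪ [30, 46) ∪ [47, 63)

Merge the first list: [-1, 30), [46, 63).
Merge the second list: [11, 16), [28, 47).
A \ B = [-1, 11), [16, 28), [47, 63).
B \ A = [30, 46).
Union of the two gives the symmetric difference.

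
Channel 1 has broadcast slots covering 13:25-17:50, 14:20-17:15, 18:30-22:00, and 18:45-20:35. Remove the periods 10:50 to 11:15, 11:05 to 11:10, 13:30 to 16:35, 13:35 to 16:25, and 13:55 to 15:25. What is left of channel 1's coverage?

13:25–13:30, 16:35–17:50, 18:30–22:00

Merge the first list: 13:25–17:50, 18:30–22:00.
Merge the second list: 10:50–11:15, 13:30–16:35.
13:25–17:50 \ B = 13:25–13:30, 16:35–17:50.
18:30–22:00: nothing removed.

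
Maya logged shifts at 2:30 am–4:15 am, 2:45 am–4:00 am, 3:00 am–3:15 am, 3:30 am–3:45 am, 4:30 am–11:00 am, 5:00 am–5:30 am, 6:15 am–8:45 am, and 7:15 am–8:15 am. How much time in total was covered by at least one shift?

Merged: 2:30 am–4:15 am, 4:30 am–11:00 am.
Lengths: 1 h 45 min + 6 h 30 min = 8 h 15 min.

8 h 15 min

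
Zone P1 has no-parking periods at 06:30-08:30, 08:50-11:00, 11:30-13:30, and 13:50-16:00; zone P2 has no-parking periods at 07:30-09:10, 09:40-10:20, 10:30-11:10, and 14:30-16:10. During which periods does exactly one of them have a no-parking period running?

06:30-07:30, 08:30-08:50, 09:10-09:40, 10:20-10:30, 11:00-11:10, 11:30-13:30, 13:50-14:30, 16:00-16:10

A but not B: 06:30-07:30, 09:10-09:40, 10:20-10:30, 11:30-13:30, 13:50-14:30.
B but not A: 08:30-08:50, 11:00-11:10, 16:00-16:10.
Combining gives A △ B.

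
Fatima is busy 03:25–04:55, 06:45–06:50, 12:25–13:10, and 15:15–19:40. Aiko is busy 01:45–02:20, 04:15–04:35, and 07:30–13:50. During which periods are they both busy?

03:25–04:55 overlaps B on 04:15–04:35.
06:45–06:50 falls entirely outside B.
12:25–13:10 overlaps B on 12:25–13:10.
15:15–19:40 falls entirely outside B.

04:15–04:35, 12:25–13:10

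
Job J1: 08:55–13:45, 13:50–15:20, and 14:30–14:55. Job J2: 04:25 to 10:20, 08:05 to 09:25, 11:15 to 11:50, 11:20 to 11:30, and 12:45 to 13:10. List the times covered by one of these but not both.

04:25–08:55, 10:20–11:15, 11:50–12:45, 13:10–13:45, 13:50–15:20

First set merges to 08:55–13:45, 13:50–15:20.
Second set merges to 04:25–10:20, 11:15–11:50, 12:45–13:10.
A \ B = 10:20–11:15, 11:50–12:45, 13:10–13:45, 13:50–15:20.
B \ A = 04:25–08:55.
Union of the two gives the symmetric difference.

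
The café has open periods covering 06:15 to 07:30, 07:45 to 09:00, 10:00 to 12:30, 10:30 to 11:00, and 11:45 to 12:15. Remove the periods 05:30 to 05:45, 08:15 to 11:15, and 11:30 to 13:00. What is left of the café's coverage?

06:15-07:30, 07:45-08:15, 11:15-11:30

A, merged: 06:15-07:30, 07:45-09:00, 10:00-12:30.
06:15-07:30: no B overlap → unchanged.
07:45-09:00 minus B → 07:45-08:15.
10:00-12:30 minus B → 11:15-11:30.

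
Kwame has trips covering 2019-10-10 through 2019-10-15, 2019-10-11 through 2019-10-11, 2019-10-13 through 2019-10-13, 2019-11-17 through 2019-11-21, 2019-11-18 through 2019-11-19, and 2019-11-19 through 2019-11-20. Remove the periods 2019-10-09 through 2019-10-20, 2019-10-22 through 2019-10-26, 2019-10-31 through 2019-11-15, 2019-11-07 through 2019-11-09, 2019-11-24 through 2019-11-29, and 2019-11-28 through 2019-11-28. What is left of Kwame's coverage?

2019-11-17 through 2019-11-21

Merge the first list: 2019-10-10 through 2019-10-15, 2019-11-17 through 2019-11-21.
Merge the second list: 2019-10-09 through 2019-10-20, 2019-10-22 through 2019-10-26, 2019-10-31 through 2019-11-15, 2019-11-24 through 2019-11-29.
2019-10-10 through 2019-10-15: entirely removed.
2019-11-17 through 2019-11-21: nothing removed.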